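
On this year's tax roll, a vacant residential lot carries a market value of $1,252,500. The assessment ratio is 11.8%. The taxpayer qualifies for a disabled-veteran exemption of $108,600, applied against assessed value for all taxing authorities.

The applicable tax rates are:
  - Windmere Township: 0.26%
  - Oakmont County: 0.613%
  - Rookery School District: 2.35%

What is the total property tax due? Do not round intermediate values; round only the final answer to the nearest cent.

$1,263.25

Assessed value = $1,252,500 × 0.118 = $147,795
Taxable value = $147,795 − $108,600 = $39,195
Windmere Township: $39,195 × 0.0026 = $101.907
Oakmont County: $39,195 × 0.00613 = $240.26535
Rookery School District: $39,195 × 0.0235 = $921.0825
Total = $101.907 + $240.26535 + $921.0825 = $1,263.25485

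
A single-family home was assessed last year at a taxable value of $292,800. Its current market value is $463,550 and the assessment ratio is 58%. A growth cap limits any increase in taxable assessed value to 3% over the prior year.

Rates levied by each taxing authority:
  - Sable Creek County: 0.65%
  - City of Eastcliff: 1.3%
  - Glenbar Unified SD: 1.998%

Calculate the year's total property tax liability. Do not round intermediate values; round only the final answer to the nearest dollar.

$10,615

Uncapped assessed value = $463,550 × 0.58 = $268,859
Cap limit = $292,800 × 1.03 = $301,584
Taxable assessed value = min($268,859, $301,584) = $268,859 (cap does not bind)
Sable Creek County: $268,859 × 0.0065 = $1,747.5835
City of Eastcliff: $268,859 × 0.013 = $3,495.167
Glenbar Unified SD: $268,859 × 0.01998 = $5,371.80282
Total = $10,614.55332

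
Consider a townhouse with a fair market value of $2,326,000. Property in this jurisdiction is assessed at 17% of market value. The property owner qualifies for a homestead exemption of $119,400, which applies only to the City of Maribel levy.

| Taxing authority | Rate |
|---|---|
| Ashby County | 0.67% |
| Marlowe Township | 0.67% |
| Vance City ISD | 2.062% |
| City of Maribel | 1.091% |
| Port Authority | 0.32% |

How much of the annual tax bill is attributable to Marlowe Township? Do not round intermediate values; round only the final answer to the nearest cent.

Assessed value = $2,326,000 × 0.17 = $395,420
Marlowe Township taxable value = $395,420 (exemption does not apply)
Marlowe Township levy = $395,420 × 0.0067 = $2,649.314

$2,649.31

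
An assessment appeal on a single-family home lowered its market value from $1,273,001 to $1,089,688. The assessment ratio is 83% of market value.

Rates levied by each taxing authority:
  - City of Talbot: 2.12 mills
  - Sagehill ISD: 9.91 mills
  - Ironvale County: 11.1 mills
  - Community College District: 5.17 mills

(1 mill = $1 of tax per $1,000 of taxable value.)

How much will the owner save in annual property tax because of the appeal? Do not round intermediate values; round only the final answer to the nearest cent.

$4,305.84

Old assessed value = $1,273,001 × 0.83 = $1,056,590.83
New assessed value = $1,089,688 × 0.83 = $904,441.04
Combined rate = 0.00212 + 0.00991 + 0.0111 + 0.00517 = 0.0283
Old tax = $1,056,590.83 × 0.0283 = $29,901.520489
New tax = $904,441.04 × 0.0283 = $25,595.681432
Reduction = $29,901.520489 − $25,595.681432 = $4,305.839057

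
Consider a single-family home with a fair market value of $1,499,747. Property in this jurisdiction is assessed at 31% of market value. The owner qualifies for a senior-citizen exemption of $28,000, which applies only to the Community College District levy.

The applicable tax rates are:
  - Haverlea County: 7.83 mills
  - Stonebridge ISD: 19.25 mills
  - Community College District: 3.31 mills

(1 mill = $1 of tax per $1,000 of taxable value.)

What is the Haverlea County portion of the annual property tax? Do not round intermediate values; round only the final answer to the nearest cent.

Assessed value = $1,499,747 × 0.31 = $464,921.57
Haverlea County taxable value = $464,921.57 (exemption does not apply)
Haverlea County levy = $464,921.57 × 0.00783 = $3,640.3358931

$3,640.34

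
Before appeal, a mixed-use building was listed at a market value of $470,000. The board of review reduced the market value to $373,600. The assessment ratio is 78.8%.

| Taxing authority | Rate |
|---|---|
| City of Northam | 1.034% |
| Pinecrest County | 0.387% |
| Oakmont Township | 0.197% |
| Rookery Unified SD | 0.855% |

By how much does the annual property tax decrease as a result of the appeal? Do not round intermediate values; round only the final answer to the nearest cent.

$1,878.57

Old assessed value = $470,000 × 0.788 = $370,360
New assessed value = $373,600 × 0.788 = $294,396.8
Combined rate = 0.01034 + 0.00387 + 0.00197 + 0.00855 = 0.02473
Old tax = $370,360 × 0.02473 = $9,159.0028
New tax = $294,396.8 × 0.02473 = $7,280.432864
Reduction = $9,159.0028 − $7,280.432864 = $1,878.569936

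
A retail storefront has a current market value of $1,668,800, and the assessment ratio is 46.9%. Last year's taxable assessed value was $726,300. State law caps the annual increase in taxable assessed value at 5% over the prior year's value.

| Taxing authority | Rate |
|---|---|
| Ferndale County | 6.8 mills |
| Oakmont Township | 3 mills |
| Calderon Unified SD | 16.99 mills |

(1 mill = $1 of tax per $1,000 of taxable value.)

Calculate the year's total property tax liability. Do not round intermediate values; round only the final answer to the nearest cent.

$20,430.46

Uncapped assessed value = $1,668,800 × 0.469 = $782,667.2
Cap limit = $726,300 × 1.05 = $762,615
Taxable assessed value = min($782,667.2, $762,615) = $762,615 (cap binds)
Ferndale County: $762,615 × 0.0068 = $5,185.782
Oakmont Township: $762,615 × 0.003 = $2,287.845
Calderon Unified SD: $762,615 × 0.01699 = $12,956.82885
Total = $20,430.45585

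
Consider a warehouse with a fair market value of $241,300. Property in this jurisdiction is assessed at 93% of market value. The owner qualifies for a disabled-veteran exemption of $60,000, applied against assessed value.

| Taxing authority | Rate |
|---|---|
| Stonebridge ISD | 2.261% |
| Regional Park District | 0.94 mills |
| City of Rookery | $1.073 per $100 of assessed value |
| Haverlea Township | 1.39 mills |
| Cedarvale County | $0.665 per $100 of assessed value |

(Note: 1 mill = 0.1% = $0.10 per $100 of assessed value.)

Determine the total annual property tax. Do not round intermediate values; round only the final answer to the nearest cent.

$6,957.79

Assessed value = $241,300 × 0.93 = $224,409
Taxable value = $224,409 − $60,000 = $164,409
Stonebridge ISD: $164,409 × 0.02261 = $3,717.28749
Regional Park District: $164,409 × 0.00094 = $154.54446
City of Rookery: $164,409 × 0.01073 = $1,764.10857
Haverlea Township: $164,409 × 0.00139 = $228.52851
Cedarvale County: $164,409 × 0.00665 = $1,093.31985
Total = $6,957.78888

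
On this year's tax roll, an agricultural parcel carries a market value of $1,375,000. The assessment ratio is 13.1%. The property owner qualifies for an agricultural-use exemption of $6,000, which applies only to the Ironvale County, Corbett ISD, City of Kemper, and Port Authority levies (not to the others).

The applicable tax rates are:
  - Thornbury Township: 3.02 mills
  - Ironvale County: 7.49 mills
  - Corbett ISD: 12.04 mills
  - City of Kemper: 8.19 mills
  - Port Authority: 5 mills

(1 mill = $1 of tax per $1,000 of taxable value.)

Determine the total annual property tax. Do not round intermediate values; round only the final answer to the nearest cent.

Assessed value = $1,375,000 × 0.131 = $180,125
Thornbury Township: $180,125 × 0.00302 = $543.9775
Ironvale County: ($180,125 − $6,000) × 0.00749 = $174,125 × 0.00749 = $1,304.19625
Corbett ISD: ($180,125 − $6,000) × 0.01204 = $174,125 × 0.01204 = $2,096.465
City of Kemper: ($180,125 − $6,000) × 0.00819 = $174,125 × 0.00819 = $1,426.08375
Port Authority: ($180,125 − $6,000) × 0.005 = $174,125 × 0.005 = $870.625
Total = $6,241.3475

$6,241.35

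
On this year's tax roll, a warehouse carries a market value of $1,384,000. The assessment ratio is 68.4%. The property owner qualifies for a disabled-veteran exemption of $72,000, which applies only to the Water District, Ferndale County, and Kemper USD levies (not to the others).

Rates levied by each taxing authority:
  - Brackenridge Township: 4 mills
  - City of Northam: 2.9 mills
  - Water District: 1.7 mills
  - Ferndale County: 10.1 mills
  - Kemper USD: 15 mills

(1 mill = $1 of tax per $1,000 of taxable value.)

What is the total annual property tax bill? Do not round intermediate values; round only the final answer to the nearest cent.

Assessed value = $1,384,000 × 0.684 = $946,656
Brackenridge Township: $946,656 × 0.004 = $3,786.624
City of Northam: $946,656 × 0.0029 = $2,745.3024
Water District: ($946,656 − $72,000) × 0.0017 = $874,656 × 0.0017 = $1,486.9152
Ferndale County: ($946,656 − $72,000) × 0.0101 = $874,656 × 0.0101 = $8,834.0256
Kemper USD: ($946,656 − $72,000) × 0.015 = $874,656 × 0.015 = $13,119.84
Total = $29,972.7072

$29,972.71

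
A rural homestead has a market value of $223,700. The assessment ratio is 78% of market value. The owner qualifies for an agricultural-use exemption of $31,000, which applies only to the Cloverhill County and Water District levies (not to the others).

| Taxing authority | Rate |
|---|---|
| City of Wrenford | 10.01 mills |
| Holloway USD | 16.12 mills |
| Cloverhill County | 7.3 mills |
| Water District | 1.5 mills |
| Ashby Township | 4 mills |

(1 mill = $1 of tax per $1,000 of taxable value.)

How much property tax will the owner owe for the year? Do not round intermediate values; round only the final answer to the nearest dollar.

$6,520

Assessed value = $223,700 × 0.78 = $174,486
City of Wrenford: $174,486 × 0.01001 = $1,746.60486
Holloway USD: $174,486 × 0.01612 = $2,812.71432
Cloverhill County: ($174,486 − $31,000) × 0.0073 = $143,486 × 0.0073 = $1,047.4478
Water District: ($174,486 − $31,000) × 0.0015 = $143,486 × 0.0015 = $215.229
Ashby Township: $174,486 × 0.004 = $697.944
Total = $6,519.93998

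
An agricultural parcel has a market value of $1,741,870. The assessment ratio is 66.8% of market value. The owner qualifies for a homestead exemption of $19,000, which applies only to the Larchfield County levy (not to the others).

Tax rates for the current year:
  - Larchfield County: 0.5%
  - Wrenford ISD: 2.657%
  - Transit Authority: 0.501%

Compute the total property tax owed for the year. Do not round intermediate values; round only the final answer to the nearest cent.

Assessed value = $1,741,870 × 0.668 = $1,163,569.16
Larchfield County: ($1,163,569.16 − $19,000) × 0.005 = $1,144,569.16 × 0.005 = $5,722.8458
Wrenford ISD: $1,163,569.16 × 0.02657 = $30,916.0325812
Transit Authority: $1,163,569.16 × 0.00501 = $5,829.4814916
Total = $42,468.3598728

$42,468.36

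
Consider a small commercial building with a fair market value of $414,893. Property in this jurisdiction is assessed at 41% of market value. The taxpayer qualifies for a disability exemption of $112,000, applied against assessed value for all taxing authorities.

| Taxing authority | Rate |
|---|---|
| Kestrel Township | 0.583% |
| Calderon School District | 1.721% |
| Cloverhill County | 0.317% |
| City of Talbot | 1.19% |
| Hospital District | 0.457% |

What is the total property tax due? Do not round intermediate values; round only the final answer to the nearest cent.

$2,479.97

Assessed value = $414,893 × 0.41 = $170,106.13
Taxable value = $170,106.13 − $112,000 = $58,106.13
Kestrel Township: $58,106.13 × 0.00583 = $338.7587379
Calderon School District: $58,106.13 × 0.01721 = $1,000.0064973
Cloverhill County: $58,106.13 × 0.00317 = $184.1964321
City of Talbot: $58,106.13 × 0.0119 = $691.462947
Hospital District: $58,106.13 × 0.00457 = $265.5450141
Total = $338.7587379 + $1,000.0064973 + $184.1964321 + $691.462947 + $265.5450141 = $2,479.9696284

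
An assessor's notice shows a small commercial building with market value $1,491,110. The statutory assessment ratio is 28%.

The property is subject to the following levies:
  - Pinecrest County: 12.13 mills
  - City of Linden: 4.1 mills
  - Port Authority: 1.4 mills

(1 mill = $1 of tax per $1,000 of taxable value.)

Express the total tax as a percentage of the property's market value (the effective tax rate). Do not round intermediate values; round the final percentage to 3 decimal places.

Assessed value = $1,491,110 × 0.28 = $417,510.8
Pinecrest County: $417,510.8 × 0.01213 = $5,064.406004
City of Linden: $417,510.8 × 0.0041 = $1,711.79428
Port Authority: $417,510.8 × 0.0014 = $584.51512
Total tax = $7,360.715404
Effective rate = $7,360.715404 ÷ $1,491,110 = 0.494% of market value

0.494%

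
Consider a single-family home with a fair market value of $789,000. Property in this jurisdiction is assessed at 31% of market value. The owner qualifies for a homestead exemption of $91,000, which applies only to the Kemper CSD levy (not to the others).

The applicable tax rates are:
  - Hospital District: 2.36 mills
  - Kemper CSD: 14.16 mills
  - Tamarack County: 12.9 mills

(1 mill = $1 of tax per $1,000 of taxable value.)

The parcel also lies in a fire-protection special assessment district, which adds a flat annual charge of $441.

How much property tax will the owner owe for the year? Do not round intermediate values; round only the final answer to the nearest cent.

$6,348.28

Assessed value = $789,000 × 0.31 = $244,590
Hospital District: $244,590 × 0.00236 = $577.2324
Kemper CSD: ($244,590 − $91,000) × 0.01416 = $153,590 × 0.01416 = $2,174.8344
Tamarack County: $244,590 × 0.0129 = $3,155.211
Levies subtotal = $5,907.2778
Total = $5,907.2778 + $441 = $6,348.2778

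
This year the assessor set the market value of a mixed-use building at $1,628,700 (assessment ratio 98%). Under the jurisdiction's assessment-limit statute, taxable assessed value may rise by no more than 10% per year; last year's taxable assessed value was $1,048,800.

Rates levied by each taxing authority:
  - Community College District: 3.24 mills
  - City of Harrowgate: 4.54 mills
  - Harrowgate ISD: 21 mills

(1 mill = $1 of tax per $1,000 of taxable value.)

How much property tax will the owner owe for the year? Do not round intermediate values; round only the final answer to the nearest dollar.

Uncapped assessed value = $1,628,700 × 0.98 = $1,596,126
Cap limit = $1,048,800 × 1.1 = $1,153,680
Taxable assessed value = min($1,596,126, $1,153,680) = $1,153,680 (cap binds)
Community College District: $1,153,680 × 0.00324 = $3,737.9232
City of Harrowgate: $1,153,680 × 0.00454 = $5,237.7072
Harrowgate ISD: $1,153,680 × 0.021 = $24,227.28
Total = $33,202.9104

$33,203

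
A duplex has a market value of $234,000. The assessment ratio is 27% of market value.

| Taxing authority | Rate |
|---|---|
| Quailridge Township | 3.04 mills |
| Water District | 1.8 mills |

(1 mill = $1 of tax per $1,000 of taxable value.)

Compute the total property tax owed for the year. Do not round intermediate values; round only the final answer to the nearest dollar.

$306

Assessed value = $234,000 × 0.27 = $63,180
Quailridge Township: $63,180 × 0.00304 = $192.0672
Water District: $63,180 × 0.0018 = $113.724
Total = $192.0672 + $113.724 = $305.7912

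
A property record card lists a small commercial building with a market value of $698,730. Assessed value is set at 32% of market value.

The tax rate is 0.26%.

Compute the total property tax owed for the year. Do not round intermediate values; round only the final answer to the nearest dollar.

Assessed value = $698,730 × 0.32 = $223,593.6
Tax = $223,593.6 × 0.0026 = $581.34336

$581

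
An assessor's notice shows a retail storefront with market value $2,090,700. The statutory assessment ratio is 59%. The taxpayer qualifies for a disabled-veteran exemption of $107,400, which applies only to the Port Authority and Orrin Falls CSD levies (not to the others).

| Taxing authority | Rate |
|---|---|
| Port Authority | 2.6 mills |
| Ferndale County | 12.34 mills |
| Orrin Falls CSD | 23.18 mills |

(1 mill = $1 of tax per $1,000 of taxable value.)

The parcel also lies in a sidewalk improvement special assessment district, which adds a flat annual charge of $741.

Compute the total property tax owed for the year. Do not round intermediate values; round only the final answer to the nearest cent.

$44,993.74

Assessed value = $2,090,700 × 0.59 = $1,233,513
Port Authority: ($1,233,513 − $107,400) × 0.0026 = $1,126,113 × 0.0026 = $2,927.8938
Ferndale County: $1,233,513 × 0.01234 = $15,221.55042
Orrin Falls CSD: ($1,233,513 − $107,400) × 0.02318 = $1,126,113 × 0.02318 = $26,103.29934
Levies subtotal = $44,252.74356
Total = $44,252.74356 + $741 = $44,993.74356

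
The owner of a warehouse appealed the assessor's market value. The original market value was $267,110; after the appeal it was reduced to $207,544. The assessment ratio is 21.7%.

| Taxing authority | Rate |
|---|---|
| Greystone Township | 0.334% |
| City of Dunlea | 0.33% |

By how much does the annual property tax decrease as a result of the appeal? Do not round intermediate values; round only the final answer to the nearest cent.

Old assessed value = $267,110 × 0.217 = $57,962.87
New assessed value = $207,544 × 0.217 = $45,037.048
Combined rate = 0.00334 + 0.0033 = 0.00664
Old tax = $57,962.87 × 0.00664 = $384.8734568
New tax = $45,037.048 × 0.00664 = $299.04599872
Reduction = $384.8734568 − $299.04599872 = $85.82745808

$85.83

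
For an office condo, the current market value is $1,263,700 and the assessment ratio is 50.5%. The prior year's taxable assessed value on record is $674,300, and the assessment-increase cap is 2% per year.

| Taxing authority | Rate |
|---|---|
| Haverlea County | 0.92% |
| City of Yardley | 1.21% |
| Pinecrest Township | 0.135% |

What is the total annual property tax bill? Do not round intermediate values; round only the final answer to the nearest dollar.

$14,455

Uncapped assessed value = $1,263,700 × 0.505 = $638,168.5
Cap limit = $674,300 × 1.02 = $687,786
Taxable assessed value = min($638,168.5, $687,786) = $638,168.5 (cap does not bind)
Haverlea County: $638,168.5 × 0.0092 = $5,871.1502
City of Yardley: $638,168.5 × 0.0121 = $7,721.83885
Pinecrest Township: $638,168.5 × 0.00135 = $861.527475
Total = $14,454.516525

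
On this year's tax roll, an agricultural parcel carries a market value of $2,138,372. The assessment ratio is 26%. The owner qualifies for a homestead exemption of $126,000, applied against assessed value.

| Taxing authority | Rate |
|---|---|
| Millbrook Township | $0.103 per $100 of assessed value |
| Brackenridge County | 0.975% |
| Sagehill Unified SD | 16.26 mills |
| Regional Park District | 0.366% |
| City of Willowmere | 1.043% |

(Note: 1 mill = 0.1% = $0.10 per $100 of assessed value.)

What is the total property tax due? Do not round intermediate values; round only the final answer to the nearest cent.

Assessed value = $2,138,372 × 0.26 = $555,976.72
Taxable value = $555,976.72 − $126,000 = $429,976.72
Millbrook Township: $429,976.72 × 0.00103 = $442.8760216
Brackenridge County: $429,976.72 × 0.00975 = $4,192.27302
Sagehill Unified SD: $429,976.72 × 0.01626 = $6,991.4214672
Regional Park District: $429,976.72 × 0.00366 = $1,573.7147952
City of Willowmere: $429,976.72 × 0.01043 = $4,484.6571896
Total = $17,684.9424936

$17,684.94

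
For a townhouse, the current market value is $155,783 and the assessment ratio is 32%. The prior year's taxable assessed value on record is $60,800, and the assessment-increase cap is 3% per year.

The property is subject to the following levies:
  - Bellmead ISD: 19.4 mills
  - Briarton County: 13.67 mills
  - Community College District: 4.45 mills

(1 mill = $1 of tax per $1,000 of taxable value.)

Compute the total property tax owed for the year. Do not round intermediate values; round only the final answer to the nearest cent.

Uncapped assessed value = $155,783 × 0.32 = $49,850.56
Cap limit = $60,800 × 1.03 = $62,624
Taxable assessed value = min($49,850.56, $62,624) = $49,850.56 (cap does not bind)
Bellmead ISD: $49,850.56 × 0.0194 = $967.100864
Briarton County: $49,850.56 × 0.01367 = $681.4571552
Community College District: $49,850.56 × 0.00445 = $221.834992
Total = $1,870.3930112

$1,870.39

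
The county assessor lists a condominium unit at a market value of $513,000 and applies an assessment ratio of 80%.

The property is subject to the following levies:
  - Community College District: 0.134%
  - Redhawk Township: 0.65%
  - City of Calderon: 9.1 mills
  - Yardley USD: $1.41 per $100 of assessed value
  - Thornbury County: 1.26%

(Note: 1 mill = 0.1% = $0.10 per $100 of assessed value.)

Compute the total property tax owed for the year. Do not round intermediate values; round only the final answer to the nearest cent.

Assessed value = $513,000 × 0.8 = $410,400
Community College District: $410,400 × 0.00134 = $549.936
Redhawk Township: $410,400 × 0.0065 = $2,667.6
City of Calderon: $410,400 × 0.0091 = $3,734.64
Yardley USD: $410,400 × 0.0141 = $5,786.64
Thornbury County: $410,400 × 0.0126 = $5,171.04
Total = $17,909.856

$17,909.86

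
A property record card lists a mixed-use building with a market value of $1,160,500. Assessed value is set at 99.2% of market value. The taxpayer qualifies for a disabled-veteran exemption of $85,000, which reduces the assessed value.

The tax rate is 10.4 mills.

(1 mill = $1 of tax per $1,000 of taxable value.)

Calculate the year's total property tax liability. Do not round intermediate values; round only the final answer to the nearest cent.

$11,088.65

Assessed value = $1,160,500 × 0.992 = $1,151,216
Taxable value = $1,151,216 − $85,000 = $1,066,216
Tax = $1,066,216 × 0.0104 = $11,088.6464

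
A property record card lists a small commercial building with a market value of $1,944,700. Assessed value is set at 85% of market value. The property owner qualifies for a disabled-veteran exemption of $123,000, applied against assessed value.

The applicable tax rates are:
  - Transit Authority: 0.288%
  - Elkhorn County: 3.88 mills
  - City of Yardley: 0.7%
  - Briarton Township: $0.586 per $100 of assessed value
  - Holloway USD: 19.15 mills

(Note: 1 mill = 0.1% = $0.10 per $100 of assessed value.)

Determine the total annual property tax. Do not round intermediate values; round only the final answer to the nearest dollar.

$59,318

Assessed value = $1,944,700 × 0.85 = $1,652,995
Taxable value = $1,652,995 − $123,000 = $1,529,995
Transit Authority: $1,529,995 × 0.00288 = $4,406.3856
Elkhorn County: $1,529,995 × 0.00388 = $5,936.3806
City of Yardley: $1,529,995 × 0.007 = $10,709.965
Briarton Township: $1,529,995 × 0.00586 = $8,965.7707
Holloway USD: $1,529,995 × 0.01915 = $29,299.40425
Total = $59,317.90615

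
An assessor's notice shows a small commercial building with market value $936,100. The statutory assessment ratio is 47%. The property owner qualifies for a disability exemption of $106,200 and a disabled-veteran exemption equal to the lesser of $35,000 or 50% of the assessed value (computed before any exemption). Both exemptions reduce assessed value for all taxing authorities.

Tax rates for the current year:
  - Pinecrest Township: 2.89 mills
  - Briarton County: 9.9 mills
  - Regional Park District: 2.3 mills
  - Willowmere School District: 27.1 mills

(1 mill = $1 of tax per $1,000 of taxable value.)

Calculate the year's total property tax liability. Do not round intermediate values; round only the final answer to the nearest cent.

Assessed value = $936,100 × 0.47 = $439,967
Disabled-veteran exemption = min($35,000, 50% × $439,967) = min($35,000, $219,983.5) = $35,000 (dollar cap binds)
Taxable value = $439,967 − $106,200 − $35,000 = $298,767
Pinecrest Township: $298,767 × 0.00289 = $863.43663
Briarton County: $298,767 × 0.0099 = $2,957.7933
Regional Park District: $298,767 × 0.0023 = $687.1641
Willowmere School District: $298,767 × 0.0271 = $8,096.5857
Total = $12,604.97973

$12,604.98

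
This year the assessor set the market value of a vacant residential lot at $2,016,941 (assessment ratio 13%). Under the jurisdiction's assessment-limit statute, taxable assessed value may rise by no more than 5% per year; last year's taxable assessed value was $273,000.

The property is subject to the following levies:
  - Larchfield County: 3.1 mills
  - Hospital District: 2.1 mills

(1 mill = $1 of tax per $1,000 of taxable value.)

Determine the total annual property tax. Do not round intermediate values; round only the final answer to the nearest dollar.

Uncapped assessed value = $2,016,941 × 0.13 = $262,202.33
Cap limit = $273,000 × 1.05 = $286,650
Taxable assessed value = min($262,202.33, $286,650) = $262,202.33 (cap does not bind)
Larchfield County: $262,202.33 × 0.0031 = $812.827223
Hospital District: $262,202.33 × 0.0021 = $550.624893
Total = $1,363.452116

$1,363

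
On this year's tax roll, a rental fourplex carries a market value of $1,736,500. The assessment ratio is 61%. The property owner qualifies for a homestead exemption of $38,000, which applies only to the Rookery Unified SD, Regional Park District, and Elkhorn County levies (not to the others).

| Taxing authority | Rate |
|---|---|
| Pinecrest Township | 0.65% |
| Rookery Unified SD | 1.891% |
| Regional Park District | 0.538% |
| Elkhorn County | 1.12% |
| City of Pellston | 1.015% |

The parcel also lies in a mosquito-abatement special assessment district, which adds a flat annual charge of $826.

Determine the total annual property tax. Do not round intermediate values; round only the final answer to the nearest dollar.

$54,707

Assessed value = $1,736,500 × 0.61 = $1,059,265
Pinecrest Township: $1,059,265 × 0.0065 = $6,885.2225
Rookery Unified SD: ($1,059,265 − $38,000) × 0.01891 = $1,021,265 × 0.01891 = $19,312.12115
Regional Park District: ($1,059,265 − $38,000) × 0.00538 = $1,021,265 × 0.00538 = $5,494.4057
Elkhorn County: ($1,059,265 − $38,000) × 0.0112 = $1,021,265 × 0.0112 = $11,438.168
City of Pellston: $1,059,265 × 0.01015 = $10,751.53975
Levies subtotal = $53,881.4571
Total = $53,881.4571 + $826 = $54,707.4571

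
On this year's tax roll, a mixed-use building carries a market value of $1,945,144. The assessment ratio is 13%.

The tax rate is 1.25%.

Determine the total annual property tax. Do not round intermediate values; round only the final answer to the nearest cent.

$3,160.86

Assessed value = $1,945,144 × 0.13 = $252,868.72
Tax = $252,868.72 × 0.0125 = $3,160.859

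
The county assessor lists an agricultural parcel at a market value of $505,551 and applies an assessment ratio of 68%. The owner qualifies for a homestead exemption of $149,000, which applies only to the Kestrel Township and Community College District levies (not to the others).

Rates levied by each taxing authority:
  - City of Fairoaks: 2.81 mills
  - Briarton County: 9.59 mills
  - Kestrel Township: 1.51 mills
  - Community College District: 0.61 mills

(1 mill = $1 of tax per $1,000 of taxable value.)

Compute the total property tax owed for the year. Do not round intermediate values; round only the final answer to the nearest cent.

$4,675.73

Assessed value = $505,551 × 0.68 = $343,774.68
City of Fairoaks: $343,774.68 × 0.00281 = $966.0068508
Briarton County: $343,774.68 × 0.00959 = $3,296.7991812
Kestrel Township: ($343,774.68 − $149,000) × 0.00151 = $194,774.68 × 0.00151 = $294.1097668
Community College District: ($343,774.68 − $149,000) × 0.00061 = $194,774.68 × 0.00061 = $118.8125548
Total = $4,675.7283536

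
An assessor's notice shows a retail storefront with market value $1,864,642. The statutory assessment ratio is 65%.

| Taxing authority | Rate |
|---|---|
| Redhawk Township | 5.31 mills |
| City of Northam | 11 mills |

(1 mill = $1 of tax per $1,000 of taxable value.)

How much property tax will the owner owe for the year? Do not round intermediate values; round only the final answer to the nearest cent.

Assessed value = $1,864,642 × 0.65 = $1,212,017.3
Redhawk Township: $1,212,017.3 × 0.00531 = $6,435.811863
City of Northam: $1,212,017.3 × 0.011 = $13,332.1903
Total = $6,435.811863 + $13,332.1903 = $19,768.002163

$19,768.00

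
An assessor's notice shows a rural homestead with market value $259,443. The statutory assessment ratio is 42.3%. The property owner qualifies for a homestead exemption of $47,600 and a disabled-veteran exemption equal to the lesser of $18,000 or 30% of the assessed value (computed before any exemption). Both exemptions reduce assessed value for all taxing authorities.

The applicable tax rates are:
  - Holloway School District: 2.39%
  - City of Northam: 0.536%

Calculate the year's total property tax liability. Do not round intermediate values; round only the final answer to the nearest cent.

Assessed value = $259,443 × 0.423 = $109,744.389
Disabled-veteran exemption = min($18,000, 30% × $109,744.389) = min($18,000, $32,923.3167) = $18,000 (dollar cap binds)
Taxable value = $109,744.389 − $47,600 − $18,000 = $44,144.389
Holloway School District: $44,144.389 × 0.0239 = $1,055.0508971
City of Northam: $44,144.389 × 0.00536 = $236.61392504
Total = $1,291.66482214

$1,291.66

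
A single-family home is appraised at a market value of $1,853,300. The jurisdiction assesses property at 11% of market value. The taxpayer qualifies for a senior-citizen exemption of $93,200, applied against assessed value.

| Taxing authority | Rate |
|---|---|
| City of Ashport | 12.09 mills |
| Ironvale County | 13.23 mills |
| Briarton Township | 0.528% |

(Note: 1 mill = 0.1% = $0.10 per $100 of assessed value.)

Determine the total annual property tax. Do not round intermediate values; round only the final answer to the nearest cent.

Assessed value = $1,853,300 × 0.11 = $203,863
Taxable value = $203,863 − $93,200 = $110,663
City of Ashport: $110,663 × 0.01209 = $1,337.91567
Ironvale County: $110,663 × 0.01323 = $1,464.07149
Briarton Township: $110,663 × 0.00528 = $584.30064
Total = $3,386.2878

$3,386.29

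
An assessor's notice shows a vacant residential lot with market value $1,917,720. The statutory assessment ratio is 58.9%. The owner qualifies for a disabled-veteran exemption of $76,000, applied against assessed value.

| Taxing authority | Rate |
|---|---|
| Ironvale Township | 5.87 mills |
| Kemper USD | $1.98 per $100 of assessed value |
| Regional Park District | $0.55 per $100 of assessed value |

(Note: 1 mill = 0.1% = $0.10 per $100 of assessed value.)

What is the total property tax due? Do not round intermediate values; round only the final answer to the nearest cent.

$32,838.75

Assessed value = $1,917,720 × 0.589 = $1,129,537.08
Taxable value = $1,129,537.08 − $76,000 = $1,053,537.08
Ironvale Township: $1,053,537.08 × 0.00587 = $6,184.2626596
Kemper USD: $1,053,537.08 × 0.0198 = $20,860.034184
Regional Park District: $1,053,537.08 × 0.0055 = $5,794.45394
Total = $32,838.7507836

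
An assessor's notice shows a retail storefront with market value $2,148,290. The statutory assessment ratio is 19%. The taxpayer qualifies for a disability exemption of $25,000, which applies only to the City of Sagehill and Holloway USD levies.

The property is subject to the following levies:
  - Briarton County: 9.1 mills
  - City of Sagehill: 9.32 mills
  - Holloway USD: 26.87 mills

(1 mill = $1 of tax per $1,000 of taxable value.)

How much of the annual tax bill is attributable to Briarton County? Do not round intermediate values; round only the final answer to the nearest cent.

Assessed value = $2,148,290 × 0.19 = $408,175.1
Briarton County taxable value = $408,175.1 (exemption does not apply)
Briarton County levy = $408,175.1 × 0.0091 = $3,714.39341

$3,714.39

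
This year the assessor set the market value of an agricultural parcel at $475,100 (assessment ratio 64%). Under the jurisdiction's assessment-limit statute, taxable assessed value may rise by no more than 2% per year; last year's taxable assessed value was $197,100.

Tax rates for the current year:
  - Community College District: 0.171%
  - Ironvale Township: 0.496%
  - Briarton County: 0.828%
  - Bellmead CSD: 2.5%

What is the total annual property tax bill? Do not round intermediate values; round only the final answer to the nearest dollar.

Uncapped assessed value = $475,100 × 0.64 = $304,064
Cap limit = $197,100 × 1.02 = $201,042
Taxable assessed value = min($304,064, $201,042) = $201,042 (cap binds)
Community College District: $201,042 × 0.00171 = $343.78182
Ironvale Township: $201,042 × 0.00496 = $997.16832
Briarton County: $201,042 × 0.00828 = $1,664.62776
Bellmead CSD: $201,042 × 0.025 = $5,026.05
Total = $8,031.6279

$8,032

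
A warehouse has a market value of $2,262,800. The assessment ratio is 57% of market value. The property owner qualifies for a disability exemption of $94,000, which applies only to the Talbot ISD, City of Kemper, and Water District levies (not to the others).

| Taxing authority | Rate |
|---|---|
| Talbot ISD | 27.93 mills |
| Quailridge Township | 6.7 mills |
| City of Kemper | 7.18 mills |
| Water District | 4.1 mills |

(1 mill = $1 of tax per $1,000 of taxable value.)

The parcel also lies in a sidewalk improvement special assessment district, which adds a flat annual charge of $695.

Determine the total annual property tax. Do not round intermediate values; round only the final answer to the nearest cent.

Assessed value = $2,262,800 × 0.57 = $1,289,796
Talbot ISD: ($1,289,796 − $94,000) × 0.02793 = $1,195,796 × 0.02793 = $33,398.58228
Quailridge Township: $1,289,796 × 0.0067 = $8,641.6332
City of Kemper: ($1,289,796 − $94,000) × 0.00718 = $1,195,796 × 0.00718 = $8,585.81528
Water District: ($1,289,796 − $94,000) × 0.0041 = $1,195,796 × 0.0041 = $4,902.7636
Levies subtotal = $55,528.79436
Total = $55,528.79436 + $695 = $56,223.79436

$56,223.79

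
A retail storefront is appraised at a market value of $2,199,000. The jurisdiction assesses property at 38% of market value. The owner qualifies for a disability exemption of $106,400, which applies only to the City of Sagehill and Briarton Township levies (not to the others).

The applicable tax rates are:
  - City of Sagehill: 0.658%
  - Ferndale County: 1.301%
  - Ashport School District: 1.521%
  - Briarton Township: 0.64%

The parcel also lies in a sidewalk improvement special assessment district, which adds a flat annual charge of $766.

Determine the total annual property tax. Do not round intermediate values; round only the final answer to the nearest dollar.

$33,812

Assessed value = $2,199,000 × 0.38 = $835,620
City of Sagehill: ($835,620 − $106,400) × 0.00658 = $729,220 × 0.00658 = $4,798.2676
Ferndale County: $835,620 × 0.01301 = $10,871.4162
Ashport School District: $835,620 × 0.01521 = $12,709.7802
Briarton Township: ($835,620 − $106,400) × 0.0064 = $729,220 × 0.0064 = $4,667.008
Levies subtotal = $33,046.472
Total = $33,046.472 + $766 = $33,812.472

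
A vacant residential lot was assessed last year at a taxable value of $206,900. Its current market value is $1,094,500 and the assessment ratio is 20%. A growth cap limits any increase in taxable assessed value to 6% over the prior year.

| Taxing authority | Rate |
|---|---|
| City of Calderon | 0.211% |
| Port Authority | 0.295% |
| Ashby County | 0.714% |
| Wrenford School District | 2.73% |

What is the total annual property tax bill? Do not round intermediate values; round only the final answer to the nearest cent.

$8,646.55

Uncapped assessed value = $1,094,500 × 0.2 = $218,900
Cap limit = $206,900 × 1.06 = $219,314
Taxable assessed value = min($218,900, $219,314) = $218,900 (cap does not bind)
City of Calderon: $218,900 × 0.00211 = $461.879
Port Authority: $218,900 × 0.00295 = $645.755
Ashby County: $218,900 × 0.00714 = $1,562.946
Wrenford School District: $218,900 × 0.0273 = $5,975.97
Total = $8,646.55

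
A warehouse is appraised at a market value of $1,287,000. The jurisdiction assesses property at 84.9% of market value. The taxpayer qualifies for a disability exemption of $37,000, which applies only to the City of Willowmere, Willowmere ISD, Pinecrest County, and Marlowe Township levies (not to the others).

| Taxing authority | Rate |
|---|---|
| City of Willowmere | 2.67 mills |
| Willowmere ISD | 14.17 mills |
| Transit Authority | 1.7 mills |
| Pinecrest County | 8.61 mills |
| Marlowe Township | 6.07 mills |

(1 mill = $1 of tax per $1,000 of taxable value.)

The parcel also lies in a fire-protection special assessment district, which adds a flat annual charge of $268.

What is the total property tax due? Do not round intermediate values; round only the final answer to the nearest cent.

$35,400.02

Assessed value = $1,287,000 × 0.849 = $1,092,663
City of Willowmere: ($1,092,663 − $37,000) × 0.00267 = $1,055,663 × 0.00267 = $2,818.62021
Willowmere ISD: ($1,092,663 − $37,000) × 0.01417 = $1,055,663 × 0.01417 = $14,958.74471
Transit Authority: $1,092,663 × 0.0017 = $1,857.5271
Pinecrest County: ($1,092,663 − $37,000) × 0.00861 = $1,055,663 × 0.00861 = $9,089.25843
Marlowe Township: ($1,092,663 − $37,000) × 0.00607 = $1,055,663 × 0.00607 = $6,407.87441
Levies subtotal = $35,132.02486
Total = $35,132.02486 + $268 = $35,400.02486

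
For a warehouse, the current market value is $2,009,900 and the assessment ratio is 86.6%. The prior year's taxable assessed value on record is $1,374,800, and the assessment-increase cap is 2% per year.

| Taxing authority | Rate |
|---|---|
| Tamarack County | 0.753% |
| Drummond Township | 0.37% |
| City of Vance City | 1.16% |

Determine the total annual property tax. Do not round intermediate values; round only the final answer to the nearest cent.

$32,014.42

Uncapped assessed value = $2,009,900 × 0.866 = $1,740,573.4
Cap limit = $1,374,800 × 1.02 = $1,402,296
Taxable assessed value = min($1,740,573.4, $1,402,296) = $1,402,296 (cap binds)
Tamarack County: $1,402,296 × 0.00753 = $10,559.28888
Drummond Township: $1,402,296 × 0.0037 = $5,188.4952
City of Vance City: $1,402,296 × 0.0116 = $16,266.6336
Total = $32,014.41768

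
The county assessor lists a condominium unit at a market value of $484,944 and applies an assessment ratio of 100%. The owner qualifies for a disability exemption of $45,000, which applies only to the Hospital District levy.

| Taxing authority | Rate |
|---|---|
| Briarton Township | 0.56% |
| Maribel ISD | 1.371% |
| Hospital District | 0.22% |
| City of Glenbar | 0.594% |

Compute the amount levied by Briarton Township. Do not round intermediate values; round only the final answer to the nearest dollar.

$2,716

Assessed value = $484,944 × 1 = $484,944
Briarton Township taxable value = $484,944 (exemption does not apply)
Briarton Township levy = $484,944 × 0.0056 = $2,715.6864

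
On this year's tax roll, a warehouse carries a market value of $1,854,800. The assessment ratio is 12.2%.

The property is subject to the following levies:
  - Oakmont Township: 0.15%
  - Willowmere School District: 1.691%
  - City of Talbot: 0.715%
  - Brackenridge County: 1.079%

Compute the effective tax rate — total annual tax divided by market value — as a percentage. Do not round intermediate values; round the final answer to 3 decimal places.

0.443%

Assessed value = $1,854,800 × 0.122 = $226,285.6
Oakmont Township: $226,285.6 × 0.0015 = $339.4284
Willowmere School District: $226,285.6 × 0.01691 = $3,826.489496
City of Talbot: $226,285.6 × 0.00715 = $1,617.94204
Brackenridge County: $226,285.6 × 0.01079 = $2,441.621624
Total tax = $8,225.48156
Effective rate = $8,225.48156 ÷ $1,854,800 = 0.443% of market value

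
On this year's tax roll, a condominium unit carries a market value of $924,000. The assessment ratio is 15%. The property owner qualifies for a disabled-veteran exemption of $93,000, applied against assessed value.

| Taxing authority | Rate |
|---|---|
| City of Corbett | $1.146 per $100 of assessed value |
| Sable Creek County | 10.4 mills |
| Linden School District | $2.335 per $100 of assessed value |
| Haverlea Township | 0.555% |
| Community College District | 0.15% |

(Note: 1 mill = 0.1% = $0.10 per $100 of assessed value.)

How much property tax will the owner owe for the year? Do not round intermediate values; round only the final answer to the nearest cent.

$2,383.06

Assessed value = $924,000 × 0.15 = $138,600
Taxable value = $138,600 − $93,000 = $45,600
City of Corbett: $45,600 × 0.01146 = $522.576
Sable Creek County: $45,600 × 0.0104 = $474.24
Linden School District: $45,600 × 0.02335 = $1,064.76
Haverlea Township: $45,600 × 0.00555 = $253.08
Community College District: $45,600 × 0.0015 = $68.4
Total = $2,383.056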